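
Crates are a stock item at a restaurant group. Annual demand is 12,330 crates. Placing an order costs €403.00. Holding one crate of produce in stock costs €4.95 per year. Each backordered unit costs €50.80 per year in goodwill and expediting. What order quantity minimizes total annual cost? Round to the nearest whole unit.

Q* ≈ 1,484 crates

With planned backorders, Q* = √(2DS/H) · √((H+B)/B).
√(2DS/H) = √(2 × 12,330 × 403 / 4.95) = 1416.924.
√((H+B)/B) = √((4.95+50.8)/50.8) = 1.0476.
Q* ≈ 1484.352.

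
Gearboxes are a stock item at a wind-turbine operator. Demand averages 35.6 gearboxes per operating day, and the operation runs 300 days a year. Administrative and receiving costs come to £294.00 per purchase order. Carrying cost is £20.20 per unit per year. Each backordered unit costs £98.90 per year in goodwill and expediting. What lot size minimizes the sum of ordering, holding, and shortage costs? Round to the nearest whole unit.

Annual demand D = 35.6 × 300 = 10,680.
With planned backorders, Q* = √(2DS/H) · √((H+B)/B).
√(2DS/H) = √(2 × 10,680 × 294 / 20.2) = 557.569.
√((H+B)/B) = √((20.2+98.9)/98.9) = 1.0974.
Q* ≈ 611.866.

Q* ≈ 612 gearboxes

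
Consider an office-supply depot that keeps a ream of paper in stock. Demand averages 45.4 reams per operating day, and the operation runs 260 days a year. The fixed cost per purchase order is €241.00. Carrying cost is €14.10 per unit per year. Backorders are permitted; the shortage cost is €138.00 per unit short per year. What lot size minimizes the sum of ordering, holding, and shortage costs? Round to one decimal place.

Annual demand D = 45.4 × 260 = 11,804.
With planned backorders, Q* = √(2DS/H) · √((H+B)/B).
√(2DS/H) = √(2 × 11,804 × 241 / 14.1) = 635.226.
√((H+B)/B) = √((14.1+138)/138) = 1.0498.
Q* ≈ 666.889.

Q* ≈ 666.9 reams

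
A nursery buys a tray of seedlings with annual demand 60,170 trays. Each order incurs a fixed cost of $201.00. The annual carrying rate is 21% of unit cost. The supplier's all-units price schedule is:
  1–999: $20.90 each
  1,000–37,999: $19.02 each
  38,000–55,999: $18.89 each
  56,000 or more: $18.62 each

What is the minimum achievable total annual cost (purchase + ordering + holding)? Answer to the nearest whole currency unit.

TC* ≈ $1,154,263

Holding cost per unit per year at price C is H = 0.21·C.
Evaluate total cost at each tier's feasible EOQ or, if the EOQ is below the tier, at the tier's minimum quantity.
Tier 1 ($20.90): EOQ = 2347.6 exceeds tier's upper bound 999, so this tier is dominated.
EOQ at $19.02 = 2460.9 (feasible in tier 2): TC = 60,170×$19.02 + (60,170/2460.9)×201 + (2460.9/2)×0.21×$19.02 = $1,154,262.59.
EOQ at $18.89 = 2469.3 < 38000, so use break Q=38000: TC = 60,170×$18.89 + (60,170/38000.0)×201 + (38000.0/2)×0.21×$18.89 = $1,212,300.67.
EOQ at $18.62 = 2487.2 < 56000, so use break Q=56000: TC = 60,170×$18.62 + (60,170/56000.0)×201 + (56000.0/2)×0.21×$18.62 = $1,230,066.97.
Lowest total cost among the candidates is at Q = 2460.9.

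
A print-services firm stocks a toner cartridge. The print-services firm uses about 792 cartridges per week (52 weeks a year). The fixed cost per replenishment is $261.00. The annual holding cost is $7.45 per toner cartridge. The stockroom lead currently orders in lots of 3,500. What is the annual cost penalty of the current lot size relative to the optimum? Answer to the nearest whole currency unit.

Annual demand D = 792 × 52 = 41,184.
EOQ = √(2DS/H) = √(2 × 41,184 × 261 / 7.45) ≈ 1698.72.
Cost at Q* = (D/Q*)S + (Q*/2)H = √(2DSH) ≈ $12,655.45.
Cost at Q = 3,500: (41,184/3,500)×261 + (3,500/2)×7.45 = $3,071.15 + $13,037.50 = $16,108.65.
Excess = $16,108.65 − $12,655.45 = $3,453.20.

Extra cost ≈ $3,453 per year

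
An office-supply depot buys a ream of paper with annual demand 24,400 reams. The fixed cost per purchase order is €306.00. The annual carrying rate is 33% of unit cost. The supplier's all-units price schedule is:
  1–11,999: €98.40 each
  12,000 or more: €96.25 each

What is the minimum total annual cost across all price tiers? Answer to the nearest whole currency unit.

Holding cost per unit per year at price C is H = 0.33·C.
Candidates are each tier's EOQ (if it falls in that tier) and each price-break quantity.
EOQ at €98.40 = 678.1 (feasible in tier 1): TC = 24,400×€98.40 + (24,400/678.1)×306 + (678.1/2)×0.33×€98.40 = €2,422,980.40.
EOQ at €96.25 = 685.7 < 12000, so use break Q=12000: TC = 24,400×€96.25 + (24,400/12000.0)×306 + (12000.0/2)×0.33×€96.25 = €2,539,697.20.
Lowest total cost among the candidates is at Q = 678.1.

TC* ≈ €2,422,980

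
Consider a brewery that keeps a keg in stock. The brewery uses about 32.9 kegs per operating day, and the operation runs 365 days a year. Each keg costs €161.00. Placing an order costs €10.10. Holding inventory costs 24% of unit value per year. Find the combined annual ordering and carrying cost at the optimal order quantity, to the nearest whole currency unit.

TC* ≈ €3,062

Annual demand D = 32.9 × 365 = 12,008.5.
Holding cost H = 0.24 × €161.00 = €38.6400 per unit per year.
The optimal lot size = √(2DS/H) = √(2 × 12,008.5 × 10.1 / 38.64) ≈ 79.23.
At the optimum the two cost components are equal, so total cost = 2·(Q*/2)H = Q*·H.
Minimum total = √(2DSH) = √(2 × 12,008.5 × 10.1 × 38.64) ≈ 3061.531.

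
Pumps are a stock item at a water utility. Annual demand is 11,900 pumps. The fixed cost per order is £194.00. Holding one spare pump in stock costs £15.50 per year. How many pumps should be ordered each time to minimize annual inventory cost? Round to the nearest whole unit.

Q* ≈ 546 pumps

EOQ = √(2DS / H) = √(2 × 11,900 × 194 / 15.5).
= √(4,617,200 / 15.5) = √297,883.871 ≈ 545.787.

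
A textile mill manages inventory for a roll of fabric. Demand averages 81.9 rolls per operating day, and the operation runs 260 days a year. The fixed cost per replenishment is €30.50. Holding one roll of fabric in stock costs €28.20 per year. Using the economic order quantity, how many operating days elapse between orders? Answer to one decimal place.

Annual demand D = 81.9 × 260 = 21,294.
EOQ = √(2DS/H) = √(2 × 21,294 × 30.5 / 28.2) ≈ 214.62.
Cycle time = Q*/D × 260 = 214.62 / 21,294 × 260 ≈ 2.621 days.

T ≈ 2.6 days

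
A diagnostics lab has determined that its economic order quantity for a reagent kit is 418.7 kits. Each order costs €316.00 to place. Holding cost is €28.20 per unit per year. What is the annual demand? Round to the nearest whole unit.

D ≈ 7,822 kits per year

Invert the EOQ relation Q*² = 2DS/H.
From Q* = √(2DS/H): D = Q*²H / (2S) = 418.7² × 28.2 / (2 × 316) = 7822.363.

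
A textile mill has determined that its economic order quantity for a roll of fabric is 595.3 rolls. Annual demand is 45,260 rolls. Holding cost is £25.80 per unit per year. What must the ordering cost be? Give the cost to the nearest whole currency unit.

Squaring Q* = √(2DS/H) gives Q*² = 2DS/H.
From Q* = √(2DS/H): S = Q*²H / (2D) = 595.3² × 25.8 / (2 × 45,260) = 101.0059.

S ≈ £101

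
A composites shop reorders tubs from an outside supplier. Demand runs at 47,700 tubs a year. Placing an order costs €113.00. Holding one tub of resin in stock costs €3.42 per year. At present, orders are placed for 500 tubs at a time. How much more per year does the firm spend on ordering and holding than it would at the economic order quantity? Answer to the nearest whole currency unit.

Extra cost ≈ €5,563 per year

EOQ = √(2DS/H) = √(2 × 47,700 × 113 / 3.42) ≈ 1775.42.
Cost at Q* = (D/Q*)S + (Q*/2)H = √(2DSH) ≈ €6,071.93.
Cost at Q = 500: (47,700/500)×113 + (500/2)×3.42 = €10,780.20 + €855.00 = €11,635.20.
Excess = €11,635.20 − €6,071.93 = €5,563.27.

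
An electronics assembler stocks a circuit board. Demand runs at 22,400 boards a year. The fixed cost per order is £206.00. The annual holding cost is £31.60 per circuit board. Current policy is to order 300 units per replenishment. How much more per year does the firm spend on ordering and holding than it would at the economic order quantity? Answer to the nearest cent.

EOQ = √(2DS/H) = √(2 × 22,400 × 206 / 31.6) ≈ 540.42.
Cost at Q* = (D/Q*)S + (Q*/2)H = √(2DSH) ≈ £17,077.18.
Cost at Q = 300: (22,400/300)×206 + (300/2)×31.6 = £15,381.33 + £4,740.00 = £20,121.33.
Excess = £20,121.33 − £17,077.18 = £3,044.15.

Extra cost ≈ £3,044.15 per year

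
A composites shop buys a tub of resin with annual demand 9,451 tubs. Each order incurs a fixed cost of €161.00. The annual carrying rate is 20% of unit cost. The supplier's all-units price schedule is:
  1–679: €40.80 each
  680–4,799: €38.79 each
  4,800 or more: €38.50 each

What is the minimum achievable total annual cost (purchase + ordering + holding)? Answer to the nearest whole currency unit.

Holding cost per unit per year at price C is H = 0.20·C.
Candidates are each tier's EOQ (if it falls in that tier) and each price-break quantity.
EOQ at €40.80 = 610.7 (feasible in tier 1): TC = 9,451×€40.80 + (9,451/610.7)×161 + (610.7/2)×0.20×€40.80 = €390,584.04.
EOQ at €38.79 = 626.3 < 680, so use break Q=680: TC = 9,451×€38.79 + (9,451/680.0)×161 + (680.0/2)×0.20×€38.79 = €371,479.67.
EOQ at €38.50 = 628.7 < 4800, so use break Q=4800: TC = 9,451×€38.50 + (9,451/4800.0)×161 + (4800.0/2)×0.20×€38.50 = €382,660.50.
Lowest total cost among the candidates is at Q = 680.0.

TC* ≈ €371,480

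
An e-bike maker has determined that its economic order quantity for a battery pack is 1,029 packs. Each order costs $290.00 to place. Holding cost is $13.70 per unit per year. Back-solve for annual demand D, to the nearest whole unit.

D ≈ 25,011 packs per year

The basic EOQ model gives Q* = √(2DS/H); rearrange for the unknown.
From Q* = √(2DS/H): D = Q*²H / (2S) = 1,029² × 13.7 / (2 × 290) = 25010.555.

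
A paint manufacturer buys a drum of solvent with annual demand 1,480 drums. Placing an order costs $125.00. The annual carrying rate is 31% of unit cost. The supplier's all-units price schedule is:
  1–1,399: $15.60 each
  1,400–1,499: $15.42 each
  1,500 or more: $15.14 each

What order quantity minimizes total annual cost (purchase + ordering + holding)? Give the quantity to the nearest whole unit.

Holding cost per unit per year at price C is H = 0.31·C.
For each price level, check whether its EOQ is feasible; otherwise the best quantity at that price is the breakpoint.
EOQ at $15.60 = 276.6 (feasible in tier 1): TC = 1,480×$15.60 + (1,480/276.6)×125 + (276.6/2)×0.31×$15.60 = $24,425.65.
EOQ at $15.42 = 278.2 < 1400, so use break Q=1400: TC = 1,480×$15.42 + (1,480/1400.0)×125 + (1400.0/2)×0.31×$15.42 = $26,299.88.
EOQ at $15.14 = 280.8 < 1500, so use break Q=1500: TC = 1,480×$15.14 + (1,480/1500.0)×125 + (1500.0/2)×0.31×$15.14 = $26,050.58.
Lowest total cost is $24,425.65 at Q = 276.6.

Q* ≈ 277 drums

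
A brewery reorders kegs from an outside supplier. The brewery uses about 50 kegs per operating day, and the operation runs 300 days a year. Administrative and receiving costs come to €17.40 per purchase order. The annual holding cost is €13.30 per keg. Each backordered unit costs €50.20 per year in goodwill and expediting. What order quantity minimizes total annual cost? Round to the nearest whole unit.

Annual demand D = 50 × 300 = 15,000.
With planned backorders, Q* = √(2DS/H) · √((H+B)/B).
√(2DS/H) = √(2 × 15,000 × 17.4 / 13.3) = 198.111.
√((H+B)/B) = √((13.3+50.2)/50.2) = 1.1247.
Q* ≈ 222.815.

Q* ≈ 223 kegs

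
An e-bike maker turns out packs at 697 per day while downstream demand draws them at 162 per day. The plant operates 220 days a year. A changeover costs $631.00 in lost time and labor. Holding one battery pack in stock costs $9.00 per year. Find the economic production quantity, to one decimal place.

Annual demand D = 162 × 220 = 35,640.
Production build-up factor (1 − d/p) = 1 − 162/697 = 0.7676.
Q* = √(2DS / (H(1 − d/p))) = √(2 × 35,640 × 631 / (9 × 0.7676)).
= √(44,977,680 / 6.9082) ≈ 2551.625.

Q* ≈ 2,551.6 packs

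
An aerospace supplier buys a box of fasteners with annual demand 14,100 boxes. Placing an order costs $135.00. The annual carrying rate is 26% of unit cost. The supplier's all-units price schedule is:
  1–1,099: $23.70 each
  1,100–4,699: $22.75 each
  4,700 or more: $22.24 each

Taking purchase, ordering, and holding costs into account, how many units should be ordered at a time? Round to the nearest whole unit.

Holding cost per unit per year at price C is H = 0.26·C.
Evaluate total cost at each tier's feasible EOQ or, if the EOQ is below the tier, at the tier's minimum quantity.
EOQ at $23.70 = 786.0 (feasible in tier 1): TC = 14,100×$23.70 + (14,100/786.0)×135 + (786.0/2)×0.26×$23.70 = $339,013.42.
EOQ at $22.75 = 802.3 < 1100, so use break Q=1100: TC = 14,100×$22.75 + (14,100/1100.0)×135 + (1100.0/2)×0.26×$22.75 = $325,758.70.
EOQ at $22.24 = 811.4 < 4700, so use break Q=4700: TC = 14,100×$22.24 + (14,100/4700.0)×135 + (4700.0/2)×0.26×$22.24 = $327,577.64.
Lowest total cost is $325,758.70 at Q = 1100.0.

Q* ≈ 1,100 boxes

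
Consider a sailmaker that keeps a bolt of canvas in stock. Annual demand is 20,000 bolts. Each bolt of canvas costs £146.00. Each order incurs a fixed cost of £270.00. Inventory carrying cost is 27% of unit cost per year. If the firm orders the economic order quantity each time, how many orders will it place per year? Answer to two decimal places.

N ≈ 38.21 orders per year

Holding cost H = 0.27 × £146.00 = £39.4200 per unit per year.
Q* = √(2DS/H) = √(2 × 20,000 × 270 / 39.42) ≈ 523.42.
Orders per year = D / Q* = 20,000 / 523.42 ≈ 38.210.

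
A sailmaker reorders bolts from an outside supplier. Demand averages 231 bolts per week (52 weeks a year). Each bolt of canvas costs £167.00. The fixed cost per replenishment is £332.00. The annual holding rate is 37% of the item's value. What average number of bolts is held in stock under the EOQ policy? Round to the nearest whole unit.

Average inventory ≈ 180 bolts

Annual demand D = 231 × 52 = 12,012.
Holding cost H = 0.37 × £167.00 = £61.7900 per unit per year.
EOQ = √(2DS/H) = √(2 × 12,012 × 332 / 61.79) ≈ 359.28.
Average inventory = Q*/2 ≈ 359.28 / 2 = 179.640.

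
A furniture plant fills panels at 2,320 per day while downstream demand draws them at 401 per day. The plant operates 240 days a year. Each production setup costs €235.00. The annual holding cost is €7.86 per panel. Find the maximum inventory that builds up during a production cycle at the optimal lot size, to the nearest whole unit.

I_max ≈ 2,182 panels

Annual demand D = 401 × 240 = 96,240.
Production build-up factor (1 − d/p) = 1 − 401/2,320 = 0.8272.
Q* = √(2DS / (H(1 − d/p))) = √(2 × 96,240 × 235 / (7.86 × 0.8272)).
= √(45,232,800 / 6.5014) ≈ 2637.679.
Maximum inventory = Q*(1 − d/p) = 2637.679 × 0.8272 ≈ 2181.770.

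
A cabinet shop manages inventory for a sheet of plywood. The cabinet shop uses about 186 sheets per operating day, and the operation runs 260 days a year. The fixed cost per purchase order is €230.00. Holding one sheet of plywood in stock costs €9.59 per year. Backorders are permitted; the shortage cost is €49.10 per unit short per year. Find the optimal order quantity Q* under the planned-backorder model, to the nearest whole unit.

Q* ≈ 1,665 sheets

Annual demand D = 186 × 260 = 48,360.
With planned backorders, Q* = √(2DS/H) · √((H+B)/B).
√(2DS/H) = √(2 × 48,360 × 230 / 9.59) = 1523.045.
√((H+B)/B) = √((9.59+49.1)/49.1) = 1.0933.
Q* ≈ 1665.153.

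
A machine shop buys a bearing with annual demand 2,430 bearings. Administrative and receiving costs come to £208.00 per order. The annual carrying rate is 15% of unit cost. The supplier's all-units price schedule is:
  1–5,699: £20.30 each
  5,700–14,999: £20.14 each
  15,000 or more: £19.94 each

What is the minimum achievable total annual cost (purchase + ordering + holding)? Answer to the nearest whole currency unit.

Holding cost per unit per year at price C is H = 0.15·C.
Evaluate total cost at each tier's feasible EOQ or, if the EOQ is below the tier, at the tier's minimum quantity.
EOQ at £20.30 = 576.2 (feasible in tier 1): TC = 2,430×£20.30 + (2,430/576.2)×208 + (576.2/2)×0.15×£20.30 = £51,083.46.
EOQ at £20.14 = 578.5 < 5700, so use break Q=5700: TC = 2,430×£20.14 + (2,430/5700.0)×208 + (5700.0/2)×0.15×£20.14 = £57,638.72.
EOQ at £19.94 = 581.4 < 15000, so use break Q=15000: TC = 2,430×£19.94 + (2,430/15000.0)×208 + (15000.0/2)×0.15×£19.94 = £70,920.40.
Lowest total cost among the candidates is at Q = 576.2.

TC* ≈ £51,083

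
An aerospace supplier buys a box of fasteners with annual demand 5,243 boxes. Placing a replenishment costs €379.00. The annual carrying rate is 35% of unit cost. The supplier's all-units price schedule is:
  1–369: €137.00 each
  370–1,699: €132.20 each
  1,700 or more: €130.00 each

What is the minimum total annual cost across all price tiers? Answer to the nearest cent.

TC* ≈ €707,055.08

Holding cost per unit per year at price C is H = 0.35·C.
Candidates are each tier's EOQ (if it falls in that tier) and each price-break quantity.
EOQ at €137.00 = 287.9 (feasible in tier 1): TC = 5,243×€137.00 + (5,243/287.9)×379 + (287.9/2)×0.35×€137.00 = €732,095.44.
EOQ at €132.20 = 293.1 < 370, so use break Q=370: TC = 5,243×€132.20 + (5,243/370.0)×379 + (370.0/2)×0.35×€132.20 = €707,055.08.
EOQ at €130.00 = 295.5 < 1700, so use break Q=1700: TC = 5,243×€130.00 + (5,243/1700.0)×379 + (1700.0/2)×0.35×€130.00 = €721,433.88.
Lowest total cost among the candidates is at Q = 370.0.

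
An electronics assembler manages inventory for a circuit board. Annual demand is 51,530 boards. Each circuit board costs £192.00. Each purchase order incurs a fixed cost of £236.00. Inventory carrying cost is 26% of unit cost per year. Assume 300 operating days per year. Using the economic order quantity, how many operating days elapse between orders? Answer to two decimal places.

Holding cost H = 0.26 × £192.00 = £49.9200 per unit per year.
EOQ = √(2DS/H) = √(2 × 51,530 × 236 / 49.92) ≈ 698.01.
Cycle time = Q*/D × 300 = 698.01 / 51,530 × 300 ≈ 4.064 days.

T ≈ 4.06 days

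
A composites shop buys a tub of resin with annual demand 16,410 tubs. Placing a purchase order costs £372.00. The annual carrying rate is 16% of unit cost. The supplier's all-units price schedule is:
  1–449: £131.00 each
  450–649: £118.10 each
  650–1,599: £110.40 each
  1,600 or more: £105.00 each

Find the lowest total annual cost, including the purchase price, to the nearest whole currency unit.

Holding cost per unit per year at price C is H = 0.16·C.
Evaluate total cost at each tier's feasible EOQ or, if the EOQ is below the tier, at the tier's minimum quantity.
Tier 1 (£131.00): EOQ = 763.2 exceeds tier's upper bound 449, so this tier is dominated.
Tier 2 (£118.10): EOQ = 803.8 exceeds tier's upper bound 649, so this tier is dominated.
EOQ at £110.40 = 831.4 (feasible in tier 3): TC = 16,410×£110.40 + (16,410/831.4)×372 + (831.4/2)×0.16×£110.40 = £1,826,349.38.
EOQ at £105.00 = 852.5 < 1600, so use break Q=1600: TC = 16,410×£105.00 + (16,410/1600.0)×372 + (1600.0/2)×0.16×£105.00 = £1,740,305.32.
Lowest total cost among the candidates is at Q = 1600.0.

TC* ≈ £1,740,305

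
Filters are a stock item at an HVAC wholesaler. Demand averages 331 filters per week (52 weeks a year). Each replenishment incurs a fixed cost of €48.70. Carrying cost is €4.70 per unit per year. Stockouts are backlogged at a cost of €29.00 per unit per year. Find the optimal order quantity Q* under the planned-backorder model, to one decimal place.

Annual demand D = 331 × 52 = 17,212.
With planned backorders, Q* = √(2DS/H) · √((H+B)/B).
√(2DS/H) = √(2 × 17,212 × 48.7 / 4.7) = 597.236.
√((H+B)/B) = √((4.7+29)/29) = 1.0780.
Q* ≈ 643.817.

Q* ≈ 643.8 filters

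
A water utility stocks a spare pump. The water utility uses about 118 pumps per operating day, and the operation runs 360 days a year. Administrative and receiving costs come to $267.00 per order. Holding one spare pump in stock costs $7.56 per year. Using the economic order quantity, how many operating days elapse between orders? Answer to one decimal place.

T ≈ 14.7 days

Annual demand D = 118 × 360 = 42,480.
EOQ = √(2DS/H) = √(2 × 42,480 × 267 / 7.56) ≈ 1732.22.
Cycle time = Q*/D × 360 = 1732.22 / 42,480 × 360 ≈ 14.680 days.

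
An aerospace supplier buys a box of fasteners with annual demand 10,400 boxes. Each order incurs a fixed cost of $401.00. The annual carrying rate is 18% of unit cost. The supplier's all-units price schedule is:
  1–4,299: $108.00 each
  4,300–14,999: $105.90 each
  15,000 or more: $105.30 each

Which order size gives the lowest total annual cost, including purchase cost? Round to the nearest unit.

Q* ≈ 655 boxes

Holding cost per unit per year at price C is H = 0.18·C.
Candidates are each tier's EOQ (if it falls in that tier) and each price-break quantity.
EOQ at $108.00 = 655.0 (feasible in tier 1): TC = 10,400×$108.00 + (10,400/655.0)×401 + (655.0/2)×0.18×$108.00 = $1,135,933.62.
EOQ at $105.90 = 661.5 < 4300, so use break Q=4300: TC = 10,400×$105.90 + (10,400/4300.0)×401 + (4300.0/2)×0.18×$105.90 = $1,143,313.16.
EOQ at $105.30 = 663.4 < 15000, so use break Q=15000: TC = 10,400×$105.30 + (10,400/15000.0)×401 + (15000.0/2)×0.18×$105.30 = $1,237,553.03.
Lowest total cost is $1,135,933.62 at Q = 655.0.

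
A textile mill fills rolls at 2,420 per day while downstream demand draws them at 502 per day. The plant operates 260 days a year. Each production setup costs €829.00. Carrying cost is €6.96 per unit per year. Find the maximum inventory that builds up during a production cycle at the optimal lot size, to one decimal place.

I_max ≈ 4,964.1 rolls

Annual demand D = 502 × 260 = 130,520.
Production build-up factor (1 − d/p) = 1 − 502/2,420 = 0.7926.
Q* = √(2DS / (H(1 − d/p))) = √(2 × 130,520 × 829 / (6.96 × 0.7926)).
= √(216,402,160 / 5.5162) ≈ 6263.391.
Maximum inventory = Q*(1 − d/p) = 6263.391 × 0.7926 ≈ 4964.126.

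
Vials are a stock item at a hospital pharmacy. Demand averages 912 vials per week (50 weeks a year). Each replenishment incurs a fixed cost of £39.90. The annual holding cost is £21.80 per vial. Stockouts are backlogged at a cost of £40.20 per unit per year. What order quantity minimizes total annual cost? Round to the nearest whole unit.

Annual demand D = 912 × 50 = 45,600.
With planned backorders, Q* = √(2DS/H) · √((H+B)/B).
√(2DS/H) = √(2 × 45,600 × 39.9 / 21.8) = 408.560.
√((H+B)/B) = √((21.8+40.2)/40.2) = 1.2419.
Q* ≈ 507.386.

Q* ≈ 507 vials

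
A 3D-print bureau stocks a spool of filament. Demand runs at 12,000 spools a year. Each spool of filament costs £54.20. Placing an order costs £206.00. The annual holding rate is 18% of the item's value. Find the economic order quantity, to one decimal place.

Q* ≈ 711.9 spools

Holding cost H = 0.18 × £54.20 = £9.7560 per unit per year.
EOQ = √(2DS / H) = √(2 × 12,000 × 206 / 9.756).
= √(4,944,000 / 9.756) = √506,765.0677 ≈ 711.874.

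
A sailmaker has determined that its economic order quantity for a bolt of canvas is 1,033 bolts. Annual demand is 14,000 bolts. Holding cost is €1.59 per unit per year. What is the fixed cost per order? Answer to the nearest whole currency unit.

S ≈ €61

The basic EOQ model gives Q* = √(2DS/H); rearrange for the unknown.
From Q* = √(2DS/H): S = Q*²H / (2D) = 1,033² × 1.59 / (2 × 14,000) = 60.5954.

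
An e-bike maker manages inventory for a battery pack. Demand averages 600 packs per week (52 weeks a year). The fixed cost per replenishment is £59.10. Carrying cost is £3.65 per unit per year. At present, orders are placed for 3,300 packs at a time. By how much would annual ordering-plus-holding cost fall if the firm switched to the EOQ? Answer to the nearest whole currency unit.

Extra cost ≈ £2,912 per year

Annual demand D = 600 × 52 = 31,200.
EOQ = √(2DS/H) = √(2 × 31,200 × 59.1 / 3.65) ≈ 1005.17.
Cost at Q* = (D/Q*)S + (Q*/2)H = √(2DSH) ≈ £3,668.87.
Cost at Q = 3,300: (31,200/3,300)×59.1 + (3,300/2)×3.65 = £558.76 + £6,022.50 = £6,581.26.
Excess = £6,581.26 − £3,668.87 = £2,912.39.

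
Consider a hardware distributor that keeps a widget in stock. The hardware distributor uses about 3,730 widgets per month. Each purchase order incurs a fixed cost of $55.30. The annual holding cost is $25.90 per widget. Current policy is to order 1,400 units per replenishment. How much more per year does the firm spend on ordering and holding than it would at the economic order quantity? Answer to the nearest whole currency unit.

Extra cost ≈ $8,575 per year

Annual demand D = 3,730 × 12 = 44,760.
EOQ = √(2DS/H) = √(2 × 44,760 × 55.3 / 25.9) ≈ 437.19.
Cost at Q* = (D/Q*)S + (Q*/2)H = √(2DSH) ≈ $11,323.29.
Cost at Q = 1,400: (44,760/1,400)×55.3 + (1,400/2)×25.9 = $1,768.02 + $18,130.00 = $19,898.02.
Excess = $19,898.02 − $11,323.29 = $8,574.73.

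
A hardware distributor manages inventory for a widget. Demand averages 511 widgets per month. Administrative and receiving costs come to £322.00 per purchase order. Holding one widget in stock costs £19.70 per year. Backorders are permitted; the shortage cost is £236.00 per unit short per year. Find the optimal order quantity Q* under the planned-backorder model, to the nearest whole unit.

Q* ≈ 466 widgets

Annual demand D = 511 × 12 = 6,132.
With planned backorders, Q* = √(2DS/H) · √((H+B)/B).
√(2DS/H) = √(2 × 6,132 × 322 / 19.7) = 447.725.
√((H+B)/B) = √((19.7+236)/236) = 1.0409.
Q* ≈ 466.037.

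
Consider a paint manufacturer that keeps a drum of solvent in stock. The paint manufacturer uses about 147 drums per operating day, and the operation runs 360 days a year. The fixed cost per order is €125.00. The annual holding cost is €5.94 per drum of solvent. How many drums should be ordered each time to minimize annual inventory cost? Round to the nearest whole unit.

Q* ≈ 1,492 drums

Annual demand D = 147 × 360 = 52,920.
EOQ = √(2DS / H) = √(2 × 52,920 × 125 / 5.94).
= √(13,230,000 / 5.94) = √2,227,272.7273 ≈ 1492.405.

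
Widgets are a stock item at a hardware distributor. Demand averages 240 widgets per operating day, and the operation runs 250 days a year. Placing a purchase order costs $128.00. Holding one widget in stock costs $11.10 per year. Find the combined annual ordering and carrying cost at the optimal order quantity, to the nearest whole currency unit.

Annual demand D = 240 × 250 = 60,000.
Q* = √(2DS/H) = √(2 × 60,000 × 128 / 11.1) ≈ 1176.34.
At Q*, ordering cost (D/Q*)S equals holding cost (Q*/2)H, each = √(DSH/2).
Minimum total = √(2DSH) = √(2 × 60,000 × 128 × 11.1) ≈ 13057.412.

TC* ≈ $13,057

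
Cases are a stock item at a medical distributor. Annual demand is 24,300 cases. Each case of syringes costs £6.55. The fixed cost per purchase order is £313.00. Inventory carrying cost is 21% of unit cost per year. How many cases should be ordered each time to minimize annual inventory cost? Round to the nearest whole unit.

Q* ≈ 3,326 cases

Holding cost H = 0.21 × £6.55 = £1.3755 per unit per year.
EOQ = √(2DS / H) = √(2 × 24,300 × 313 / 1.3755).
= √(15,211,800 / 1.3755) = √11,059,105.7797 ≈ 3325.523.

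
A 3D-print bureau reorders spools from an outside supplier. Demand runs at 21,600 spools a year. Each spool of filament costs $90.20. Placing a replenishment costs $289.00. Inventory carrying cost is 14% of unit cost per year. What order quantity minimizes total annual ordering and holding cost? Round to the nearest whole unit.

Holding cost H = 0.14 × $90.20 = $12.6280 per unit per year.
EOQ = √(2DS / H) = √(2 × 21,600 × 289 / 12.628).
= √(12,484,800 / 12.628) = √988,660.1204 ≈ 994.314.

Q* ≈ 994 spools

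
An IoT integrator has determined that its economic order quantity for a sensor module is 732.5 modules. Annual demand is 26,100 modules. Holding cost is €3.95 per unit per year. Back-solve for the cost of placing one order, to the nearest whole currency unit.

The basic EOQ model gives Q* = √(2DS/H); rearrange for the unknown.
From Q* = √(2DS/H): S = Q*²H / (2D) = 732.5² × 3.95 / (2 × 26,100) = 40.6015.

S ≈ €41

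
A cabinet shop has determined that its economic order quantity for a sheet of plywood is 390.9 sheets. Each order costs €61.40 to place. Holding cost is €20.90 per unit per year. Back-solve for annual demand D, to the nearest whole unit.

Squaring Q* = √(2DS/H) gives Q*² = 2DS/H.
From Q* = √(2DS/H): D = Q*²H / (2S) = 390.9² × 20.9 / (2 × 61.4) = 26006.341.

D ≈ 26,006 sheets per year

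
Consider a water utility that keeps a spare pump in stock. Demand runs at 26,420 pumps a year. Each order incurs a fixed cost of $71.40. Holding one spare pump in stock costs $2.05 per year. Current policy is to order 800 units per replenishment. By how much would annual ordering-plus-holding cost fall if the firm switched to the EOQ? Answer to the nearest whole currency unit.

Extra cost ≈ $397 per year

EOQ = √(2DS/H) = √(2 × 26,420 × 71.4 / 2.05) ≈ 1356.61.
Cost at Q* = (D/Q*)S + (Q*/2)H = √(2DSH) ≈ $2,781.04.
Cost at Q = 800: (26,420/800)×71.4 + (800/2)×2.05 = $2,357.99 + $820.00 = $3,177.99.
Excess = $3,177.99 − $2,781.04 = $396.94.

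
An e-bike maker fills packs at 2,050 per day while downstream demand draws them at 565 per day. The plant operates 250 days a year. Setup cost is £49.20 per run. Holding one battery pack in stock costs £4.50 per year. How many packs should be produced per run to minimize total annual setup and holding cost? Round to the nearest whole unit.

Q* ≈ 2,065 packs

Annual demand D = 565 × 250 = 141,250.
Production build-up factor (1 − d/p) = 1 − 565/2,050 = 0.7244.
Q* = √(2DS / (H(1 − d/p))) = √(2 × 141,250 × 49.2 / (4.5 × 0.7244)).
= √(13,899,000 / 3.2598) ≈ 2064.901.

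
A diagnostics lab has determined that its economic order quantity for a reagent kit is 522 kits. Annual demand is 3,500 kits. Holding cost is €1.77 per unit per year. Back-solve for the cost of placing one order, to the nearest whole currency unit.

Invert the EOQ relation Q*² = 2DS/H.
From Q* = √(2DS/H): S = Q*²H / (2D) = 522² × 1.77 / (2 × 3,500) = 68.8995.

S ≈ €69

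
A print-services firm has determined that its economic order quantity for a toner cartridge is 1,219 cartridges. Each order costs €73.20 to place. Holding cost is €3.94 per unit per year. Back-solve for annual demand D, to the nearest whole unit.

Squaring Q* = √(2DS/H) gives Q*² = 2DS/H.
From Q* = √(2DS/H): D = Q*²H / (2S) = 1,219² × 3.94 / (2 × 73.2) = 39991.027.

D ≈ 39,991 cartridges per year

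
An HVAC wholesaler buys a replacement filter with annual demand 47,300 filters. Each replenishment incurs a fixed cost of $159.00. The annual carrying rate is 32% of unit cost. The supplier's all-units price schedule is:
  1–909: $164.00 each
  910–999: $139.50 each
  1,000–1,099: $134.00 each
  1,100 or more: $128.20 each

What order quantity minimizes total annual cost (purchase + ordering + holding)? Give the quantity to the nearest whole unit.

Holding cost per unit per year at price C is H = 0.32·C.
Candidates are each tier's EOQ (if it falls in that tier) and each price-break quantity.
EOQ at $164.00 = 535.4 (feasible in tier 1): TC = 47,300×$164.00 + (47,300/535.4)×159 + (535.4/2)×0.32×$164.00 = $7,785,295.78.
EOQ at $139.50 = 580.5 < 910, so use break Q=910: TC = 47,300×$139.50 + (47,300/910.0)×159 + (910.0/2)×0.32×$139.50 = $6,626,925.71.
EOQ at $134.00 = 592.3 < 1000, so use break Q=1000: TC = 47,300×$134.00 + (47,300/1000.0)×159 + (1000.0/2)×0.32×$134.00 = $6,367,160.70.
EOQ at $128.20 = 605.5 < 1100, so use break Q=1100: TC = 47,300×$128.20 + (47,300/1100.0)×159 + (1100.0/2)×0.32×$128.20 = $6,093,260.20.
Lowest total cost is $6,093,260.20 at Q = 1100.0.

Q* ≈ 1,100 filters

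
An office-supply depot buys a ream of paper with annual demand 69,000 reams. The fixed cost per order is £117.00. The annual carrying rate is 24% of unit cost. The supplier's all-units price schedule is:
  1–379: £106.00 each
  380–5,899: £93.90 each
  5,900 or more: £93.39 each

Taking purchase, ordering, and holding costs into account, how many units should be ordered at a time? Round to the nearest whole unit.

Holding cost per unit per year at price C is H = 0.24·C.
Evaluate total cost at each tier's feasible EOQ or, if the EOQ is below the tier, at the tier's minimum quantity.
Tier 1 (£106.00): EOQ = 796.7 exceeds tier's upper bound 379, so this tier is dominated.
EOQ at £93.90 = 846.4 (feasible in tier 2): TC = 69,000×£93.90 + (69,000/846.4)×117 + (846.4/2)×0.24×£93.90 = £6,498,175.28.
EOQ at £93.39 = 848.7 < 5900, so use break Q=5900: TC = 69,000×£93.39 + (69,000/5900.0)×117 + (5900.0/2)×0.24×£93.39 = £6,511,398.43.
Lowest total cost is £6,498,175.28 at Q = 846.4.

Q* ≈ 846 reams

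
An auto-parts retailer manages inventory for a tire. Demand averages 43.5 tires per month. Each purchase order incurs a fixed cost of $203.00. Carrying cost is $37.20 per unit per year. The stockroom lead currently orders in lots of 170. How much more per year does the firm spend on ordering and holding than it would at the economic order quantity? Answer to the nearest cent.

Extra cost ≈ $977.51 per year

Annual demand D = 43.5 × 12 = 522.
EOQ = √(2DS/H) = √(2 × 522 × 203 / 37.2) ≈ 75.48.
Cost at Q* = (D/Q*)S + (Q*/2)H = √(2DSH) ≈ $2,807.82.
Cost at Q = 170: (522/170)×203 + (170/2)×37.2 = $623.33 + $3,162.00 = $3,785.33.
Excess = $3,785.33 − $2,807.82 = $977.51.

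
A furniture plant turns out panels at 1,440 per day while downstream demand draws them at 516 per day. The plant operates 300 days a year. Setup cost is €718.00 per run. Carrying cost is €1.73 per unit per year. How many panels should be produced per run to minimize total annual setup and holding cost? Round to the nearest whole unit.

Annual demand D = 516 × 300 = 154,800.
Production build-up factor (1 − d/p) = 1 − 516/1,440 = 0.6417.
Q* = √(2DS / (H(1 − d/p))) = √(2 × 154,800 × 718 / (1.73 × 0.6417)).
= √(222,292,800 / 1.1101) ≈ 14150.928.

Q* ≈ 14,151 panels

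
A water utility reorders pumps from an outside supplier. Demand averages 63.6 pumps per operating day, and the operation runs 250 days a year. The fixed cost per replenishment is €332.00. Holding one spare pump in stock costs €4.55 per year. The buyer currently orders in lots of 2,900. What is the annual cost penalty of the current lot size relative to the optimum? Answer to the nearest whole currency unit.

Extra cost ≈ €1,487 per year

Annual demand D = 63.6 × 250 = 15,900.
EOQ = √(2DS/H) = √(2 × 15,900 × 332 / 4.55) ≈ 1523.27.
Cost at Q* = (D/Q*)S + (Q*/2)H = √(2DSH) ≈ €6,930.88.
Cost at Q = 2,900: (15,900/2,900)×332 + (2,900/2)×4.55 = €1,820.28 + €6,597.50 = €8,417.78.
Excess = €8,417.78 − €6,930.88 = €1,486.90.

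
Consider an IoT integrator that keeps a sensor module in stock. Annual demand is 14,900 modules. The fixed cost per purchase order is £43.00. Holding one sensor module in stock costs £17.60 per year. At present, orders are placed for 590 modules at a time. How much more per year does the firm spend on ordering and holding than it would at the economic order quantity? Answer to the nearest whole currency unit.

EOQ = √(2DS/H) = √(2 × 14,900 × 43 / 17.6) ≈ 269.83.
Cost at Q* = (D/Q*)S + (Q*/2)H = √(2DSH) ≈ £4,748.96.
Cost at Q = 590: (14,900/590)×43 + (590/2)×17.6 = £1,085.93 + £5,192.00 = £6,277.93.
Excess = £6,277.93 − £4,748.96 = £1,528.97.

Extra cost ≈ £1,529 per year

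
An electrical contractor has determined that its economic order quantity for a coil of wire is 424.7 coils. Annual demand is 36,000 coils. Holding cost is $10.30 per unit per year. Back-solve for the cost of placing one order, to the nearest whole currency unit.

S ≈ $26

Squaring Q* = √(2DS/H) gives Q*² = 2DS/H.
From Q* = √(2DS/H): S = Q*²H / (2D) = 424.7² × 10.3 / (2 × 36,000) = 25.8029.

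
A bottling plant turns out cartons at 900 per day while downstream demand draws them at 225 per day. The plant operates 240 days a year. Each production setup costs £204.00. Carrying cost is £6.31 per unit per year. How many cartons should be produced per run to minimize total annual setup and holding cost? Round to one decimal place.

Q* ≈ 2,157.7 cartons

Annual demand D = 225 × 240 = 54,000.
Production build-up factor (1 − d/p) = 1 − 225/900 = 0.7500.
Q* = √(2DS / (H(1 − d/p))) = √(2 × 54,000 × 204 / (6.31 × 0.7500)).
= √(22,032,000 / 4.7325) ≈ 2157.653.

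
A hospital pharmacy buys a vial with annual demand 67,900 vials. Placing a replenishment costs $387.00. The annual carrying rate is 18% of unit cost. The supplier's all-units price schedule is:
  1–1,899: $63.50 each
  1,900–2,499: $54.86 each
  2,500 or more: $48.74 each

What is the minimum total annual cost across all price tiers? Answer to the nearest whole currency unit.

Holding cost per unit per year at price C is H = 0.18·C.
For each price level, check whether its EOQ is feasible; otherwise the best quantity at that price is the breakpoint.
Tier 1 ($63.50): EOQ = 2144.3 exceeds tier's upper bound 1899, so this tier is dominated.
EOQ at $54.86 = 2307.0 (feasible in tier 2): TC = 67,900×$54.86 + (67,900/2307.0)×387 + (2307.0/2)×0.18×$54.86 = $3,747,774.83.
EOQ at $48.74 = 2447.5 < 2500, so use break Q=2500: TC = 67,900×$48.74 + (67,900/2500.0)×387 + (2500.0/2)×0.18×$48.74 = $3,330,923.42.
Lowest total cost among the candidates is at Q = 2500.0.

TC* ≈ $3,330,923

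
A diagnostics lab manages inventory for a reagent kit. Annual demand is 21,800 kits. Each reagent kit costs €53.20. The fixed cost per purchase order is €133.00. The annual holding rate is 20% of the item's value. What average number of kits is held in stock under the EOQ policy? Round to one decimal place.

Holding cost H = 0.20 × €53.20 = €10.6400 per unit per year.
The optimal lot size = √(2DS/H) = √(2 × 21,800 × 133 / 10.64) ≈ 738.24.
Average inventory = Q*/2 ≈ 738.24 / 2 = 369.121.

Average inventory ≈ 369.1 kits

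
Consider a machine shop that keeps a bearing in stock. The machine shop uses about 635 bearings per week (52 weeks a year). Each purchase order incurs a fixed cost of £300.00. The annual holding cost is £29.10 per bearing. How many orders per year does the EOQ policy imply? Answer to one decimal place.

N ≈ 40.0 orders per year

Annual demand D = 635 × 52 = 33,020.
EOQ = √(2DS/H) = √(2 × 33,020 × 300 / 29.1) ≈ 825.12.
Orders per year = D / Q* = 33,020 / 825.12 ≈ 40.018.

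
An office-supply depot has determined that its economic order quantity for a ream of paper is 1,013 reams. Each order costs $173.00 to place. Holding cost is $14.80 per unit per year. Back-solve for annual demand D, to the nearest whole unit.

The basic EOQ model gives Q* = √(2DS/H); rearrange for the unknown.
From Q* = √(2DS/H): D = Q*²H / (2S) = 1,013² × 14.8 / (2 × 173) = 43893.934.

D ≈ 43,894 reams per year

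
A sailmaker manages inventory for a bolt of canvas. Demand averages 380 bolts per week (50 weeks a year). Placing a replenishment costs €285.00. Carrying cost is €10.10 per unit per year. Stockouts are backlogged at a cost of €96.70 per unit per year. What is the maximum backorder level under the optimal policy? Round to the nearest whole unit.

Annual demand D = 380 × 50 = 19,000.
With planned backorders, Q* = √(2DS/H) · √((H+B)/B).
√(2DS/H) = √(2 × 19,000 × 285 / 10.1) = 1035.508.
√((H+B)/B) = √((10.1+96.7)/96.7) = 1.0509.
Q* ≈ 1088.243.
S* = Q* · H/(H+B) = 1088.243 × 10.1/106.8 ≈ 102.914.

S* ≈ 103 bolts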